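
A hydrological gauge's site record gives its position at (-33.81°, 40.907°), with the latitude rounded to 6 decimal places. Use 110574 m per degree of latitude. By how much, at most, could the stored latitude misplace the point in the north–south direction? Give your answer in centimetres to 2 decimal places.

Rounding to 6 decimal places leaves the latitude within ±5e-07° of the true value.
Along the meridian that is 5e-07° × 110574 m/° = 0.055287 m.
That is 0.055287 m = 5.5287 cm.

5.53 centimetres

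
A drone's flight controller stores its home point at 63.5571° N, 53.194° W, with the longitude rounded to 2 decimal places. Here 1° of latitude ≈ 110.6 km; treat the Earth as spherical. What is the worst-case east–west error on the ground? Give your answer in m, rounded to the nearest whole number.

246 m

Rounding to 2 decimal places leaves the longitude within ±0.005° of the true value.
Parallels shrink by cos φ, so at 63.5571° a degree of longitude is 110600 × 0.4453 ≈ 49250.8 m.
East–west error: 0.005° × 49250.8 m/° ≈ 246.254 m.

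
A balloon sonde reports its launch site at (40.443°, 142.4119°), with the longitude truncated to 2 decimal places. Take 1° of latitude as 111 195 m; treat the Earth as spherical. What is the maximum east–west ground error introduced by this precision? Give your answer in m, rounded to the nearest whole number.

846 m

Truncating at 2 decimal places can drop up to a full unit in the last place, so the longitude may be off by as much as 0.01°.
Parallels shrink by cos φ, so at 40.443° a degree of longitude is 111195 × 0.7611 ≈ 84625.1 m.
So at most 0.01° × 84625.1 ≈ 846.251 m east–west.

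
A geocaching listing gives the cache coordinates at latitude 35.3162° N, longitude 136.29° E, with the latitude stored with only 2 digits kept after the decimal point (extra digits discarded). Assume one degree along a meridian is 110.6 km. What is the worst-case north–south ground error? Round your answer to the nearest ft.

Truncating at 2 decimal places can drop up to a full unit in the last place, so the latitude may be off by as much as 0.01°.
North–south distance: 0.01° × 110600 m/° = 1106 m.
Converting: 1106 m × 3.2808 ft/m ≈ 3628.6 ft.

3629 ft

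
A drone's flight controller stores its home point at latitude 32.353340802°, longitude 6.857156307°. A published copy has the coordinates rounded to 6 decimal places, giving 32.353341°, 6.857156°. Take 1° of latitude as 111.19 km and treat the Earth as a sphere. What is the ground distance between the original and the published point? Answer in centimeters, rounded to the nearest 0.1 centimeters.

3.6 centimeters

Δlat = 32.353340802 − 32.353341 = -0.000000198°; Δlon = 6.857156307 − 6.857156 = +0.000000307°.
N–S: -0.000000198° × 111190 m/° = -0.0220156 m.
East–west at this latitude: 0.000000307° × 111190 × cos 32.3533° ≈ 0.000000307 × 93929.3 = 0.0288363 m.
Combined displacement = (0.0220156² + 0.0288363²)^½ ≈ 0.0362797 m.
That is 0.0362797 m = 3.628 cm.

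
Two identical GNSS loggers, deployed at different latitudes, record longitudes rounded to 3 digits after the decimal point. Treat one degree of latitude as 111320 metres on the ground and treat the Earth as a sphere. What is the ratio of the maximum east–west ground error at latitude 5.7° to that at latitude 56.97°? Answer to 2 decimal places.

Rounding to 3 decimal places leaves the longitude within ±0.0005° of the true value.
At 5.7°: 0.0005° × 111320 × cos 5.7° = 0.0005 × 111320 × 0.9951 ≈ 55.385 m.
Error at 56.97° = 0.0005° × 111320 × cos 56.97° ≈ 55.66 × 0.5451 = 30.339 m.
The ratio reduces to cos 5.7° / cos 56.97° = 0.9951/0.5451 ≈ 1.8255.

1.83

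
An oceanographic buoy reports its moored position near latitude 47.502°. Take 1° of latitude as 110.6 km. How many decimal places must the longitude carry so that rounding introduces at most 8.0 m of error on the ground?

At 47.502° one degree of longitude covers 110600 × cos 47.502° ≈ 110600 × 0.6756 ≈ 74717.4 m.
With N decimal places the half-ulp bound is 0.5·10⁻ᴺ°, or 0.5·10⁻ᴺ × 74717.4 m on the ground.
Need 0.5 × 74717.4 × 10⁻ᴺ ≤ 8.0 → 10⁻ᴺ ≤ 2.141e-04, so N ≥ 3.67.
N = 3 would give 37.4 m (too coarse); N = 4 gives 3.74 m ≤ 8.0 m.

4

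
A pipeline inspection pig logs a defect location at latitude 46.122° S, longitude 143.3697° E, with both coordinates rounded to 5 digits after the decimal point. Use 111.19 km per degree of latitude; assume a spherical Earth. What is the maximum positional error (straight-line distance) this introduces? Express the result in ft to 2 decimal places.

2.22 ft

Rounding to 5 decimal places leaves each coordinate within ±5e-06° of the true value.
North–south component: 5e-06° × 111190 = 0.55595 m.
East–west component at 46.122°: 5e-06° × 111190 × cos 46.122° ≈ 5e-06 × 77068.6 ≈ 0.385343 m.
Worst case both components are at the extreme and orthogonal: √(0.55595² + 0.385343²) ≈ 0.676439 m.
Converting: 0.676439 m × 3.2808 ft/m ≈ 2.2193 ft.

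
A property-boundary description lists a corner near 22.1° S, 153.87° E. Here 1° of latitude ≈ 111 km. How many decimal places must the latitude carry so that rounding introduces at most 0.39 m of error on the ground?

One degree of latitude covers 111000 m.
N decimal places → at most half a unit in the last place, 0.5 × 10⁻ᴺ° = 111000/2 × 10⁻ᴺ m.
Setting 55500 × 10⁻ᴺ ≤ 0.39 gives 10ᴺ ≥ 1.423e+05, i.e. N ≥ 5.15.
So 6 decimal places suffice (0.0555 m); 5 would allow up to 0.555 m.

6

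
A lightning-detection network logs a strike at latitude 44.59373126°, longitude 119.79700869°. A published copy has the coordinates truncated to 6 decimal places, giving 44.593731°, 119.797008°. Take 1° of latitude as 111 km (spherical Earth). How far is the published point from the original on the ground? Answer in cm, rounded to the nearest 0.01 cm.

Δlat = 44.59373126 − 44.593731 = +0.00000026°; Δlon = 119.79700869 − 119.797008 = +0.00000069°.
North–south shift: 0.00000026 × 111000 = 0.02886 m.
E–W at 44.5937°: 0.00000069° × 111000 × cos 44.5937° = 0.00000069 × 111000 × 0.7121 ≈ 0.05454 m.
Combined displacement = (0.02886² + 0.05454²)^½ ≈ 0.061705 m.
That is 0.061705 m = 6.1705 cm.

6.17 cm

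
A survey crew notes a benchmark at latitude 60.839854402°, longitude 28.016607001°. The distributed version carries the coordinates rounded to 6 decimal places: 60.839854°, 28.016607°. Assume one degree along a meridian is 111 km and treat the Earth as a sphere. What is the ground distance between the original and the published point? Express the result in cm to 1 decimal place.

4.5 cm

Δlat = 60.839854402 − 60.839854 = +0.000000402°; Δlon = 28.016607001 − 28.016607 = +0.000000001°.
North–south shift: 0.000000402 × 111000 = 0.044622 m.
E–W at 60.8399°: 0.000000001° × 111000 × cos 60.8399° = 0.000000001 × 111000 × 0.4873 ≈ 5.4085e-05 m.
Hypotenuse of the two orthogonal shifts: √(0.044622² + 5.4085e-05²) = 0.044622 m.
That is 0.044622 m = 4.4622 cm.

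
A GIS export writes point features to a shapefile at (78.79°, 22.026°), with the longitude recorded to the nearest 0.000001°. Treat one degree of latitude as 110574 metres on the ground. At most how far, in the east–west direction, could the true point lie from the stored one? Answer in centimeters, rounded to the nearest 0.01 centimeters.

Rounding to 6 decimal places leaves the longitude within ±5e-07° of the true value.
At latitude 78.79° a degree of longitude spans 110574 m × cos 78.79° = 110574 × 0.1944 ≈ 21496.2 m.
So at most 5e-07° × 21496.2 ≈ 0.0107481 m east–west.
That is 0.0107481 m = 1.0748 cm.

1.07 centimeters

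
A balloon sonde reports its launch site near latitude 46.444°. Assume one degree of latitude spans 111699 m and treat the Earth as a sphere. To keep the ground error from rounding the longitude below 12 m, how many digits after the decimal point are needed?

At 46.444° one degree of longitude covers 111699 × cos 46.444° ≈ 111699 × 0.6891 ≈ 76967.7 m.
N decimal places → at most half a unit in the last place, 0.5 × 10⁻ᴺ° = 76967.7/2 × 10⁻ᴺ m.
Need 0.5 × 76967.7 × 10⁻ᴺ ≤ 12 → 10⁻ᴺ ≤ 3.118e-04, so N ≥ 3.51.
N = 3 would give 38.5 m (too coarse); N = 4 gives 3.85 m ≤ 12 m.

4 decimal places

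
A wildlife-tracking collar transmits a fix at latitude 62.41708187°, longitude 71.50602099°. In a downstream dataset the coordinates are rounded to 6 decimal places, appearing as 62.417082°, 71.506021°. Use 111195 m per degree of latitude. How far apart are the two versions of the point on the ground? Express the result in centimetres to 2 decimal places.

Δlat = 62.41708187 − 62.417082 = -0.00000013°; Δlon = 71.50602099 − 71.506021 = -0.00000001°.
N–S: -0.00000013° × 111195 m/° = -0.0144554 m.
E–W at 62.4171°: -0.00000001° × 111195 × cos 62.4171° = -0.00000001 × 111195 × 0.4630 ≈ -0.000514869 m.
Combined displacement = (0.0144554² + 0.000514869²)^½ ≈ 0.0144645 m.
That is 0.0144645 m = 1.4465 cm.

1.45 centimetres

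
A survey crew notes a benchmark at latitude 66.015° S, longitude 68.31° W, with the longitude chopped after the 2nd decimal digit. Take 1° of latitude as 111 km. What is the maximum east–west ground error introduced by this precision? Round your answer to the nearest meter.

451 meters

Truncating at 2 decimal places can drop up to a full unit in the last place, so the longitude may be off by as much as 0.01°.
One degree of longitude at 66.015° is 111000 × cos 66.015° ≈ 111000 × 0.4065 = 45121.2 m.
So at most 0.01° × 45121.2 ≈ 451.212 m east–west.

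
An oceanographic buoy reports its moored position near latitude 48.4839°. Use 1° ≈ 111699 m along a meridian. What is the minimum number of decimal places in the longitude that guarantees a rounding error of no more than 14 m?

4

At 48.4839° one degree of longitude covers 111699 × cos 48.4839° ≈ 111699 × 0.6628 ≈ 74037.5 m.
Rounding to N decimal places gives at most 0.5 × 10⁻ᴺ degrees of error, i.e. 0.5 × 10⁻ᴺ × 74037.5 m.
Need 0.5 × 74037.5 × 10⁻ᴺ ≤ 14 → 10⁻ᴺ ≤ 3.782e-04, so N ≥ 3.42.
At 3 places the error can reach 37 m, but 4 places keeps it to 3.7 m.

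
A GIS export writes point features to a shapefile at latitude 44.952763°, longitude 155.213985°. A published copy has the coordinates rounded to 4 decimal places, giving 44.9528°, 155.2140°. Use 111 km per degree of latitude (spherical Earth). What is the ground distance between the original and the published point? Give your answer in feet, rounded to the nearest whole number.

Δlat = 44.952763 − 44.9528 = -0.000037°; Δlon = 155.213985 − 155.2140 = -0.000015°.
North–south shift: -0.000037 × 111000 = -4.107 m.
E–W at 44.9528°: -0.000015° × 111000 × cos 44.9528° = -0.000015 × 111000 × 0.7077 ≈ -1.1783 m.
Hypotenuse of the two orthogonal shifts: √(4.107² + 1.1783²) = 4.27269 m.
In feet: 4.27269 m ÷ 0.3048 ≈ 14.018 ft.

14 feet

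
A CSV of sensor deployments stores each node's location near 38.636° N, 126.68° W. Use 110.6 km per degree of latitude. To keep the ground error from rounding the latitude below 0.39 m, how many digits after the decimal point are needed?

6

One degree of latitude covers 110600 m.
Rounding to N decimal places gives at most 0.5 × 10⁻ᴺ degrees of error, i.e. 0.5 × 10⁻ᴺ × 110600 m.
Need 0.5 × 110600 × 10⁻ᴺ ≤ 0.39 → 10⁻ᴺ ≤ 7.052e-06, so N ≥ 5.15.
At 5 places the error can reach 0.553 m, but 6 places keeps it to 0.0553 m.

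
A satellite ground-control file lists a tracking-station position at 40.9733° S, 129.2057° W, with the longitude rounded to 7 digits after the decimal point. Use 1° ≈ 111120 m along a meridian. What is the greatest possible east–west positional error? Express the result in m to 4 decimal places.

Rounding to 7 decimal places leaves the longitude within ±5e-08° of the true value.
Parallels shrink by cos φ, so at 40.9733° a degree of longitude is 111120 × 0.7550 ≈ 83897.3 m.
East–west error: 5e-08° × 83897.3 m/° ≈ 0.00419486 m.

0.0042 m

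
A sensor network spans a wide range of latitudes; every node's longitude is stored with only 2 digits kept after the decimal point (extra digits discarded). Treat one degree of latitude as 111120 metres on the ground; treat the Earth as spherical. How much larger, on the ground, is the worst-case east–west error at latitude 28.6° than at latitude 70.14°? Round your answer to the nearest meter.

Truncating at 2 decimal places can drop up to a full unit in the last place, so the longitude may be off by as much as 0.01°.
Error at 28.6° = 0.01° × 111120 × cos 28.6° ≈ 1111.2 × 0.8780 = 975.61 m.
Error at 70.14° = 0.01° × 111120 × cos 70.14° ≈ 1111.2 × 0.3397 = 377.5 m.
So the lower-latitude error exceeds the higher by 975.61 − 377.5 = 598.11 m.

598 meters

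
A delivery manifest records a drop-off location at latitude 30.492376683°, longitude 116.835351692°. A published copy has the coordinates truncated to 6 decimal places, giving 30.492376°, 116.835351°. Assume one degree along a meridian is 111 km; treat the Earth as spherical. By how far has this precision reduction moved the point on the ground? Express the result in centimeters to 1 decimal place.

The latitude changed by +0.000000683° and the longitude by +0.000000692°.
North–south shift: 0.000000683 × 111000 = 0.075813 m.
East–west at this latitude: 0.000000692° × 111000 × cos 30.4924° ≈ 0.000000692 × 95648.3 = 0.0661886 m.
Distance: √(0.075813² + 0.0661886²) ≈ 0.100641 m.
That is 0.100641 m = 10.064 cm.

10.1 centimeters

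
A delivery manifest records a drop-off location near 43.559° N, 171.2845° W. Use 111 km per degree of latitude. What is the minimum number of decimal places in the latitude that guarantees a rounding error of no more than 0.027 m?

7

One degree of latitude covers 111000 m.
With N decimal places the half-ulp bound is 0.5·10⁻ᴺ°, or 0.5·10⁻ᴺ × 111000 m on the ground.
Setting 55500 × 10⁻ᴺ ≤ 0.027 gives 10ᴺ ≥ 2.056e+06, i.e. N ≥ 6.31.
N = 6 would give 0.0555 m (too coarse); N = 7 gives 0.00555 m ≤ 0.027 m.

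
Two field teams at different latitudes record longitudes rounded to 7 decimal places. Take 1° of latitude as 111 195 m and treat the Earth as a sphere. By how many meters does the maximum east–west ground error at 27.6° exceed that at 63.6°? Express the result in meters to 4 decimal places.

Rounding to 7 decimal places leaves the longitude within ±5e-08° of the true value.
Error at 27.6° = 5e-08° × 111195 × cos 27.6° ≈ 0.0055597 × 0.8862 = 0.0049271 m.
At 63.6°: 5e-08° × 111195 × cos 63.6° = 5e-08 × 111195 × 0.4446 ≈ 0.0024721 m.
Difference: 0.0049271 − 0.0024721 = 0.002455 m.

0.0025 meters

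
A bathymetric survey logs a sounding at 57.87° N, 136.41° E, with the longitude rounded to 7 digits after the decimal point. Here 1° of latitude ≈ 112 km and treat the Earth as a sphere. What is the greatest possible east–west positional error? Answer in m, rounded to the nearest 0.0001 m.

0.0030 m

Rounding to 7 decimal places leaves the longitude within ±5e-08° of the true value.
Parallels shrink by cos φ, so at 57.87° a degree of longitude is 112000 × 0.5318 ≈ 59566.3 m.
So at most 5e-08° × 59566.3 ≈ 0.00297832 m east–west.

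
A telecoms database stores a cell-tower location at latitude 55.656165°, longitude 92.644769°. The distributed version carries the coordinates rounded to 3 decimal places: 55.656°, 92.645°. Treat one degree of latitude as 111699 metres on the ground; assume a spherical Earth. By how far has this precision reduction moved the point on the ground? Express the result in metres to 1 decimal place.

Δlat = 55.656165 − 55.656 = +0.000165°; Δlon = 92.644769 − 92.645 = -0.000231°.
N–S: 0.000165° × 111699 m/° = 18.4303 m.
East–west at this latitude: -0.000231° × 111699 × cos 55.656° ≈ -0.000231 × 63016.1 = -14.5567 m.
Hypotenuse of the two orthogonal shifts: √(18.4303² + 14.5567²) = 23.4856 m.

23.5 metres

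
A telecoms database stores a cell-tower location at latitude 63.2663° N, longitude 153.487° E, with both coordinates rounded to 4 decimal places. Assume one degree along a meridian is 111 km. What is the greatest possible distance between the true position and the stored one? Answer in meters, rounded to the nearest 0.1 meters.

6.1 meters

Rounding to 4 decimal places leaves each coordinate within ±5e-05° of the true value.
Latitude error → 5e-05 × 111000 = 5.55 m along the meridian.
Longitude error → 5e-05 × 111000 × cos 63.2663° = 5e-05 × 111000 × 0.4498 ≈ 2.49664 m.
The two errors are perpendicular, so the maximum displacement is √(5.55² + 2.49664²) ≈ 6.0857 m.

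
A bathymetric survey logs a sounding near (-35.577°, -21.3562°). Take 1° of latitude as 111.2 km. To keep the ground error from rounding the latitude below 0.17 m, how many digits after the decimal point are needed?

One degree of latitude covers 111200 m.
With N decimal places the half-ulp bound is 0.5·10⁻ᴺ°, or 0.5·10⁻ᴺ × 111200 m on the ground.
Setting 55600 × 10⁻ᴺ ≤ 0.17 gives 10ᴺ ≥ 3.271e+05, i.e. N ≥ 5.51.
At 5 places the error can reach 0.556 m, but 6 places keeps it to 0.0556 m.

6 decimal places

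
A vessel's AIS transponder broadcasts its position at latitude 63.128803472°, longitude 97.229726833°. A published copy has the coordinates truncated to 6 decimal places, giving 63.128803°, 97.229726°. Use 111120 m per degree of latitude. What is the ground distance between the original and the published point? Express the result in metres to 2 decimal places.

Δlat = 63.128803472 − 63.128803 = +0.000000472°; Δlon = 97.229726833 − 97.229726 = +0.000000833°.
N–S: 0.000000472° × 111120 m/° = 0.0524486 m.
East–west at this latitude: 0.000000833° × 111120 × cos 63.1288° ≈ 0.000000833 × 50224.7 = 0.0418372 m.
Combined displacement = (0.0524486² + 0.0418372²)^½ ≈ 0.0670911 m.

0.07 metres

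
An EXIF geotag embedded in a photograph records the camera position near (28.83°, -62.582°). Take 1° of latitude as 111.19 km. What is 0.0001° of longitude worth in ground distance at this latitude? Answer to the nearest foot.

One degree of longitude here spans 111190 × cos 28.83° = 111190 × 0.8761 ≈ 97408.5 m; 0.0001° of that is 9.74085 m.
Converting: 9.74085 m × 3.2808 ft/m ≈ 31.958 ft.

32 feet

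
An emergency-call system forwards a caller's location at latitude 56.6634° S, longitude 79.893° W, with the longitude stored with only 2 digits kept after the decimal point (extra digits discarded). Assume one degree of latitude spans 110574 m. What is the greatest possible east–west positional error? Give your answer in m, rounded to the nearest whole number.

Truncating at 2 decimal places can drop up to a full unit in the last place, so the longitude may be off by as much as 0.01°.
One degree of longitude at 56.6634° is 110574 × cos 56.6634° ≈ 110574 × 0.5496 = 60766.7 m.
East–west error: 0.01° × 60766.7 m/° ≈ 607.667 m.

608 m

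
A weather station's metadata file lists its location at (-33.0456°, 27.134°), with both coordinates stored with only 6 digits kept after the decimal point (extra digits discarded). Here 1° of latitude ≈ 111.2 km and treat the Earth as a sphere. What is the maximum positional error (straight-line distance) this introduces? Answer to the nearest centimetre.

Truncating at 6 decimal places can drop up to a full unit in the last place, so each coordinate may be off by as much as 1e-06°.
North–south component: 1e-06° × 111200 = 0.1112 m.
Longitude error → 1e-06 × 111200 × cos 33.0456° = 1e-06 × 111200 × 0.8382 ≈ 0.0932119 m.
Worst case both components are at the extreme and orthogonal: √(0.1112² + 0.0932119²) ≈ 0.1451 m.
That is 0.1451 m = 14.51 cm.

15 centimetres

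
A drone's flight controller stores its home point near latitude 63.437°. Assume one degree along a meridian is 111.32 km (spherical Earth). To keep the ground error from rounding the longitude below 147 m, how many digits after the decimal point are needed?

At 63.437° one degree of longitude covers 111320 × cos 63.437° ≈ 111320 × 0.4472 ≈ 49780.3 m.
N decimal places → at most half a unit in the last place, 0.5 × 10⁻ᴺ° = 49780.3/2 × 10⁻ᴺ m.
Setting 24890.1 × 10⁻ᴺ ≤ 147 gives 10ᴺ ≥ 169.3, i.e. N ≥ 2.23.
So 3 decimal places suffice (24.9 m); 2 would allow up to 249 m.

3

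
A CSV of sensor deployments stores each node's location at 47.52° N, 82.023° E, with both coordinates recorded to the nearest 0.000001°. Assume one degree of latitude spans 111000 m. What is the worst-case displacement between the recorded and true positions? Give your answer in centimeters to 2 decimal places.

6.70 centimeters

Rounding to 6 decimal places leaves each coordinate within ±5e-07° of the true value.
North–south component: 5e-07° × 111000 = 0.0555 m.
E–W at 47.52°: 5e-07° × 111000 × cos 47.52° = 5e-07 × 111000 × 0.6753 ≈ 0.037481 m.
The two errors are perpendicular, so the maximum displacement is √(0.0555² + 0.037481²) ≈ 0.0669707 m.
That is 0.0669707 m = 6.6971 cm.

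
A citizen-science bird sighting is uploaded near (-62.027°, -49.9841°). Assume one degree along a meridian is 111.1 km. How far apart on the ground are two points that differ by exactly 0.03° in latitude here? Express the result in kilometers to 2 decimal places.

Along a meridian 0.03° is 0.03 × 111100 = 3333 m.
That is 3333 m = 3.333 km.

3.33 kilometers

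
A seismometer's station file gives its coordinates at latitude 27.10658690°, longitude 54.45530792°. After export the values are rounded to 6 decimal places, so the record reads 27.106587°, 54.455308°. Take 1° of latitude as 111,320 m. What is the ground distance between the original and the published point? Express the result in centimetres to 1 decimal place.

1.4 centimetres

Δlat = 27.10658690 − 27.106587 = -0.00000010°; Δlon = 54.45530792 − 54.455308 = -0.00000008°.
North–south shift: -0.00000010 × 111320 = -0.011132 m.
E–W at 27.1066°: -0.00000008° × 111320 × cos 27.1066° = -0.00000008 × 111320 × 0.8902 ≈ -0.00792741 m.
Distance: √(0.011132² + 0.00792741²) ≈ 0.0136662 m.
That is 0.0136662 m = 1.3666 cm.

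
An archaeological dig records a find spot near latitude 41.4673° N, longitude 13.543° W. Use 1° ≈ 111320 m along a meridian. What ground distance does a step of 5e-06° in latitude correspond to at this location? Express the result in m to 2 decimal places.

0.56 m

Along a meridian 5e-06° is 5e-06 × 111320 = 0.5566 m.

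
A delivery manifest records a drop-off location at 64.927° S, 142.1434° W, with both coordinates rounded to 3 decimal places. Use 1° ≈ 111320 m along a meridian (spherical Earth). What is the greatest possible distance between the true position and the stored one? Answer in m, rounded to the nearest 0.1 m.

Rounding to 3 decimal places leaves each coordinate within ±0.0005° of the true value.
Latitude error → 0.0005 × 111320 = 55.66 m along the meridian.
East–west component at 64.927°: 0.0005° × 111320 × cos 64.927° ≈ 0.0005 × 47174.4 ≈ 23.5872 m.
Combining orthogonally: (55.66² + 23.5872²)^½ ≈ 60.4516 m.

60.5 m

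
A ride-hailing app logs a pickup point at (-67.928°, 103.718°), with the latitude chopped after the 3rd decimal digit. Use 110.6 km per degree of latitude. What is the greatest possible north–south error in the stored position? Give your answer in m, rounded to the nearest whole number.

Truncating at 3 decimal places can drop up to a full unit in the last place, so the latitude may be off by as much as 0.001°.
Along the meridian that is 0.001° × 110600 m/° = 110.6 m.

111 m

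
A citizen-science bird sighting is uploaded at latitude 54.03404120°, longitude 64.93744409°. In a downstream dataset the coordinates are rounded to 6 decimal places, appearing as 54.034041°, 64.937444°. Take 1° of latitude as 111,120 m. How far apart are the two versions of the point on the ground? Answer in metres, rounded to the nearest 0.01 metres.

0.02 metres

The latitude changed by +0.00000020° and the longitude by +0.00000009°.
North–south shift: 0.00000020 × 111120 = 0.022224 m.
E–W at 54.034°: 0.00000009° × 111120 × cos 54.034° = 0.00000009 × 111120 × 0.5873 ≈ 0.00587351 m.
Hypotenuse of the two orthogonal shifts: √(0.022224² + 0.00587351²) = 0.022987 m.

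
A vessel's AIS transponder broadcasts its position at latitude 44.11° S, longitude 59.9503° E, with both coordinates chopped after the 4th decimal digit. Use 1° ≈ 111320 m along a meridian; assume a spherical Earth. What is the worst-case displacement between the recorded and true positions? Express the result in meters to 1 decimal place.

13.7 meters

Truncating at 4 decimal places can drop up to a full unit in the last place, so each coordinate may be off by as much as 0.0001°.
North–south component: 0.0001° × 111320 = 11.132 m.
Longitude error → 0.0001 × 111320 × cos 44.11° = 0.0001 × 111320 × 0.7180 ≈ 7.99283 m.
The two errors are perpendicular, so the maximum displacement is √(11.132² + 7.99283²) ≈ 13.7043 m.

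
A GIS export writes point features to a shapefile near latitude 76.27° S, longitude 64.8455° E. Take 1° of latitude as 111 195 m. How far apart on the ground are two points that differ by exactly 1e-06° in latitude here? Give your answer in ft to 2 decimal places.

1e-06° × 111195 m/° = 0.111195 m.
In feet: 0.111195 m ÷ 0.3048 ≈ 0.36481 ft.

0.36 ft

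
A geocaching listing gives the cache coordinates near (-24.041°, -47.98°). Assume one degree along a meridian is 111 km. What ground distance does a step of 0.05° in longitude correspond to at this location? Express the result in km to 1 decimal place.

At 24.041° a degree of longitude is 111000 × cos 24.041° ≈ 101371 m, so 0.05° corresponds to 5068.56 m.
That is 5068.56 m = 5.0686 km.

5.1 km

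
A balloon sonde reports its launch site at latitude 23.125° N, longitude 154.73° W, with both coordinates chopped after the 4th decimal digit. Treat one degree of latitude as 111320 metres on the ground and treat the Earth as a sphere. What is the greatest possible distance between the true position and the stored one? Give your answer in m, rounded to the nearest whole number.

15 m

Truncating at 4 decimal places can drop up to a full unit in the last place, so each coordinate may be off by as much as 0.0001°.
N–S: 0.0001° × 111320 m/° = 11.132 m.
East–west component at 23.125°: 0.0001° × 111320 × cos 23.125° ≈ 0.0001 × 102375 ≈ 10.2375 m.
Worst case both components are at the extreme and orthogonal: √(11.132² + 10.2375²) ≈ 15.1238 m.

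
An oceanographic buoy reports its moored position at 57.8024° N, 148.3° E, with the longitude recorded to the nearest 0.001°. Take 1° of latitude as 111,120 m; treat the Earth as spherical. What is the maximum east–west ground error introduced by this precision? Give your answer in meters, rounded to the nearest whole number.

30 meters

Rounding to 3 decimal places leaves the longitude within ±0.0005° of the true value.
At latitude 57.8024° a degree of longitude spans 111120 m × cos 57.8024° = 111120 × 0.5328 ≈ 59209.3 m.
Maximum E–W displacement: 0.0005 × 59209.3 = 29.6046 m.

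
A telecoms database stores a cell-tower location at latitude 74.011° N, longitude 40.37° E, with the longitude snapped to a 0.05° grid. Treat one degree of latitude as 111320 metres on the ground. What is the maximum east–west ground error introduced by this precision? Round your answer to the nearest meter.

With a 0.05° grid the true value lies within half a step, ±0.05°/2 = ±0.025°, of the stored one.
At latitude 74.011° a degree of longitude spans 111320 m × cos 74.011° = 111320 × 0.2755 ≈ 30663.4 m.
So at most 0.025° × 30663.4 ≈ 766.585 m east–west.

767 meters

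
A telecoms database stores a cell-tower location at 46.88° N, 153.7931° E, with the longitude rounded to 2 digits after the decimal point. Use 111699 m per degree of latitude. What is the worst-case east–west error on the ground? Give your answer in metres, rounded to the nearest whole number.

382 metres

Rounding to 2 decimal places leaves the longitude within ±0.005° of the true value.
One degree of longitude at 46.88° is 111699 × cos 46.88° ≈ 111699 × 0.6835 = 76349.5 m.
East–west error: 0.005° × 76349.5 m/° ≈ 381.747 m.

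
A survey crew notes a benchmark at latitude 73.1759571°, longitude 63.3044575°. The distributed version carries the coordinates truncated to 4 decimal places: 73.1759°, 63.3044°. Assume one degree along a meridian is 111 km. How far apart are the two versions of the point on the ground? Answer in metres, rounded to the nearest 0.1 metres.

6.6 metres

Δlat = 73.1759571 − 73.1759 = +0.0000571°; Δlon = 63.3044575 − 63.3044 = +0.0000575°.
N–S: 0.0000571° × 111000 m/° = 6.3381 m.
E–W at 73.1759°: 0.0000575° × 111000 × cos 73.1759° = 0.0000575 × 111000 × 0.2894 ≈ 1.84732 m.
Distance: √(6.3381² + 1.84732²) ≈ 6.60182 m.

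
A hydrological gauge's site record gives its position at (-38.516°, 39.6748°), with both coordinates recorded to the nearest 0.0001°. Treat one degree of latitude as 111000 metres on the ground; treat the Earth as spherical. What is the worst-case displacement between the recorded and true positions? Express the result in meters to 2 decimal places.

7.05 meters

Rounding to 4 decimal places leaves each coordinate within ±5e-05° of the true value.
N–S: 5e-05° × 111000 m/° = 5.55 m.
E–W at 38.516°: 5e-05° × 111000 × cos 38.516° = 5e-05 × 111000 × 0.7824 ≈ 4.34251 m.
The two errors are perpendicular, so the maximum displacement is √(5.55² + 4.34251²) ≈ 7.04698 m.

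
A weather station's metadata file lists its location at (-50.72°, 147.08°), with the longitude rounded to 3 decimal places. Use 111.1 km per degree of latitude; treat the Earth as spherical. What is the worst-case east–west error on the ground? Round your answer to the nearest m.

35 m

Rounding to 3 decimal places leaves the longitude within ±0.0005° of the true value.
Parallels shrink by cos φ, so at 50.72° a degree of longitude is 111100 × 0.6331 ≈ 70338.6 m.
So at most 0.0005° × 70338.6 ≈ 35.1693 m east–west.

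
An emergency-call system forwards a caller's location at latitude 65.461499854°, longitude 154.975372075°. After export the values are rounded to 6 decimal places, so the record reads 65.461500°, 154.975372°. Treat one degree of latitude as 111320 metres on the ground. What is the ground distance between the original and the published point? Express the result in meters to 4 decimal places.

Δlat = 65.461499854 − 65.461500 = -0.000000146°; Δlon = 154.975372075 − 154.975372 = +0.000000075°.
N–S: -0.000000146° × 111320 m/° = -0.0162527 m.
E–W at 65.4615°: 0.000000075° × 111320 × cos 65.4615° = 0.000000075 × 111320 × 0.4153 ≈ 0.00346738 m.
Hypotenuse of the two orthogonal shifts: √(0.0162527² + 0.00346738²) = 0.0166185 m.

0.0166 meters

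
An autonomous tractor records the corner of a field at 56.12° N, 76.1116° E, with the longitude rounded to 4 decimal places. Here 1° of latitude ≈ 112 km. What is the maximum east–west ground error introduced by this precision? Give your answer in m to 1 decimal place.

3.1 m

Rounding to 4 decimal places leaves the longitude within ±5e-05° of the true value.
At latitude 56.12° a degree of longitude spans 112000 m × cos 56.12° = 112000 × 0.5575 ≈ 62435 m.
Maximum E–W displacement: 5e-05 × 62435 = 3.12175 m.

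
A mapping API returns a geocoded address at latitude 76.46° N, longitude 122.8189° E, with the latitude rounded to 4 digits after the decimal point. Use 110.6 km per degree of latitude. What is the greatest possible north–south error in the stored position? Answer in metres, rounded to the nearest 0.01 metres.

5.53 metres

Rounding to 4 decimal places leaves the latitude within ±5e-05° of the true value.
So the N–S error is at most 5e-05 × 110600 = 5.53 m.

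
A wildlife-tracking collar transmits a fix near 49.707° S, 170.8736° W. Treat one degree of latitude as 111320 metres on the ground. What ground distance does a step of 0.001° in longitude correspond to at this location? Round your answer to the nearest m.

72 m

At 49.707° a degree of longitude is 111320 × cos 49.707° ≈ 71990.3 m, so 0.001° corresponds to 71.9903 m.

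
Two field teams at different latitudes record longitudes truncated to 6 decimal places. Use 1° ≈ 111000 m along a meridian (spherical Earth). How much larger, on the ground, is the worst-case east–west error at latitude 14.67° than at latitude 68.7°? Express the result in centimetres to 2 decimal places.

6.71 centimetres

Truncating at 6 decimal places can drop up to a full unit in the last place, so the longitude may be off by as much as 1e-06°.
Error at 14.67° = 1e-06° × 111000 × cos 14.67° ≈ 0.111 × 0.9674 = 0.10738 m.
Error at 68.7° = 1e-06° × 111000 × cos 68.7° ≈ 0.111 × 0.3633 = 0.040321 m.
So the lower-latitude error exceeds the higher by 0.10738 − 0.040321 = 0.067061 m.
That is 0.0670606 m = 6.7061 cm.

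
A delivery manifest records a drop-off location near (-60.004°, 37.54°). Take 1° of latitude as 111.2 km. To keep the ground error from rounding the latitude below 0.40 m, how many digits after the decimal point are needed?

One degree of latitude covers 111200 m.
With N decimal places the half-ulp bound is 0.5·10⁻ᴺ°, or 0.5·10⁻ᴺ × 111200 m on the ground.
Need 0.5 × 111200 × 10⁻ᴺ ≤ 0.40 → 10⁻ᴺ ≤ 7.194e-06, so N ≥ 5.14.
N = 5 would give 0.556 m (too coarse); N = 6 gives 0.0556 m ≤ 0.40 m.

6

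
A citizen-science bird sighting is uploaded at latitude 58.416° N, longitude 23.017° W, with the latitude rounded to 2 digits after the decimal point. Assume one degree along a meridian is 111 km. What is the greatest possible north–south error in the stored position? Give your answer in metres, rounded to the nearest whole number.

555 metres

Rounding to 2 decimal places leaves the latitude within ±0.005° of the true value.
Along the meridian that is 0.005° × 111000 m/° = 555 m.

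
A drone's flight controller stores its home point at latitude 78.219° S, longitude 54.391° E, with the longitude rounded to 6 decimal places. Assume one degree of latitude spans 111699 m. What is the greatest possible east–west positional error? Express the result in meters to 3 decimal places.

0.011 meters

Rounding to 6 decimal places leaves the longitude within ±5e-07° of the true value.
At latitude 78.219° a degree of longitude spans 111699 m × cos 78.219° = 111699 × 0.2042 ≈ 22805.7 m.
So at most 5e-07° × 22805.7 ≈ 0.0114029 m east–west.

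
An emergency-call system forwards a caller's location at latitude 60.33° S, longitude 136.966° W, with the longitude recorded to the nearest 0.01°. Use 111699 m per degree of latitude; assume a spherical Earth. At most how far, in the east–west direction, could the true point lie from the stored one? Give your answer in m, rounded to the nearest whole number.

276 m

Rounding to 2 decimal places leaves the longitude within ±0.005° of the true value.
At latitude 60.33° a degree of longitude spans 111699 m × cos 60.33° = 111699 × 0.4950 ≈ 55291.4 m.
So at most 0.005° × 55291.4 ≈ 276.457 m east–west.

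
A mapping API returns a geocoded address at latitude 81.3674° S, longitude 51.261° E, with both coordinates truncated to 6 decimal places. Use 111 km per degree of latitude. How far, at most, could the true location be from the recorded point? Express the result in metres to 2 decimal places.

Truncating at 6 decimal places can drop up to a full unit in the last place, so each coordinate may be off by as much as 1e-06°.
North–south component: 1e-06° × 111000 = 0.111 m.
Longitude error → 1e-06 × 111000 × cos 81.3674° = 1e-06 × 111000 × 0.1501 ≈ 0.0166609 m.
Combining orthogonally: (0.111² + 0.0166609²)^½ ≈ 0.112243 m.

0.11 metres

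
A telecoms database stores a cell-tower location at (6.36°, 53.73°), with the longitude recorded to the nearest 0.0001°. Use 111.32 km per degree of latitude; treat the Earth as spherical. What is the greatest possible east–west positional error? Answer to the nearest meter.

Rounding to 4 decimal places leaves the longitude within ±5e-05° of the true value.
One degree of longitude at 6.36° is 111320 × cos 6.36° ≈ 111320 × 0.9938 = 110635 m.
Maximum E–W displacement: 5e-05 × 110635 = 5.53174 m.

6 meters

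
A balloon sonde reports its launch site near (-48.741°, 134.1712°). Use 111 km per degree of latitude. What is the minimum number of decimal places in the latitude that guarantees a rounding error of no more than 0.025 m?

One degree of latitude covers 111000 m.
With N decimal places the half-ulp bound is 0.5·10⁻ᴺ°, or 0.5·10⁻ᴺ × 111000 m on the ground.
Need 0.5 × 111000 × 10⁻ᴺ ≤ 0.025 → 10⁻ᴺ ≤ 4.505e-07, so N ≥ 6.35.
N = 6 would give 0.0555 m (too coarse); N = 7 gives 0.00555 m ≤ 0.025 m.

7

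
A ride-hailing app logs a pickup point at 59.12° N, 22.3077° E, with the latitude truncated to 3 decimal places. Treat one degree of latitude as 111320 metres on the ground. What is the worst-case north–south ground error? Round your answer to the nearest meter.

111 meters

Truncating at 3 decimal places can drop up to a full unit in the last place, so the latitude may be off by as much as 0.001°.
North–south distance: 0.001° × 111320 m/° = 111.32 m.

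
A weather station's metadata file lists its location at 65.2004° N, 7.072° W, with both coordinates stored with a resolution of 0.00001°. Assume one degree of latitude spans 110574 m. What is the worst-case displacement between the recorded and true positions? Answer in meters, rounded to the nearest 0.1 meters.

0.6 meters

With a 0.00001° grid the true value lies within half a step, ±0.00001°/2 = ±5e-06°, of the stored one.
Latitude error → 5e-06 × 110574 = 0.55287 m along the meridian.
E–W at 65.2004°: 5e-06° × 110574 × cos 65.2004° = 5e-06 × 110574 × 0.4194 ≈ 0.231899 m.
Worst case both components are at the extreme and orthogonal: √(0.55287² + 0.231899²) ≈ 0.599535 m.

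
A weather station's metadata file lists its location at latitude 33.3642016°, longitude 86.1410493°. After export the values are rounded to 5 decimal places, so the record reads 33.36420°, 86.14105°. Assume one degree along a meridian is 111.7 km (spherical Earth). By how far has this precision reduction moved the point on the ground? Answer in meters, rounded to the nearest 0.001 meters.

The latitude changed by +0.0000016° and the longitude by -0.0000007°.
North–south shift: 0.0000016 × 111700 = 0.17872 m.
E–W at 33.3642°: -0.0000007° × 111700 × cos 33.3642° = -0.0000007 × 111700 × 0.8352 ≈ -0.0653036 m.
Hypotenuse of the two orthogonal shifts: √(0.17872² + 0.0653036²) = 0.190277 m.

0.190 meters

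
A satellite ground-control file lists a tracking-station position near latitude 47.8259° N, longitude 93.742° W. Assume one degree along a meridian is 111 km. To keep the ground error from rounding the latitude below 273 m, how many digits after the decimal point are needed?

One degree of latitude covers 111000 m.
With N decimal places the half-ulp bound is 0.5·10⁻ᴺ°, or 0.5·10⁻ᴺ × 111000 m on the ground.
Setting 55500 × 10⁻ᴺ ≤ 273 gives 10ᴺ ≥ 203.3, i.e. N ≥ 2.31.
So 3 decimal places suffice (55.5 m); 2 would allow up to 555 m.

3 decimal places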